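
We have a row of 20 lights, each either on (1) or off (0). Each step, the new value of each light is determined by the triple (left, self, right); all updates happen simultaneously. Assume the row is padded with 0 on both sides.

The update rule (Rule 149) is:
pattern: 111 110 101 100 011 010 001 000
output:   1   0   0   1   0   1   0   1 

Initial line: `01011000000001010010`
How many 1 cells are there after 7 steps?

01000111111101011011
01110011111001000000
00101001110101111111
10101100100100111110
10100010110110011101
10111010000001001001
10010011111101101101
count of 1: 13

13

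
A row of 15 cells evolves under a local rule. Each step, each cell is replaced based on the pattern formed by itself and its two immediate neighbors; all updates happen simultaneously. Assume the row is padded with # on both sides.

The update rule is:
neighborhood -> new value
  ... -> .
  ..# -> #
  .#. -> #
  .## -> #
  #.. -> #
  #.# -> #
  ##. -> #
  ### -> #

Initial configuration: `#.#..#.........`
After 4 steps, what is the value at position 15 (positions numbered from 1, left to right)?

step 1: #######.......#
step 2: ########.....##
step 3: #########...###
step 4: ##########.####
position 15 holds #

#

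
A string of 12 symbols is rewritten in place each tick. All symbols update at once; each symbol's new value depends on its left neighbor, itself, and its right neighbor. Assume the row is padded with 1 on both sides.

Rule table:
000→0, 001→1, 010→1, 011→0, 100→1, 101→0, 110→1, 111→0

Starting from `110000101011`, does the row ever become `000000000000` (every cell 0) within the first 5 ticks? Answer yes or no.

no

011001101000
001110101101
110010100100
011110111111
000010000000
tick 5 is 000010000000, still not uniform 0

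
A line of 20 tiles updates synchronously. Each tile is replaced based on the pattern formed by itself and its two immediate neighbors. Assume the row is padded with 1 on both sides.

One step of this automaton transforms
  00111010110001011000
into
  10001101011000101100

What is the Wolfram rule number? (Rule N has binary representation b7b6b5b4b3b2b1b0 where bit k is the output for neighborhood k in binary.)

position 3: 111 → 0  (bit 7 = 0)
position 4: 110 → 1  (bit 6 = 1)
position 5: 101 → 1  (bit 5 = 1)
position 0: 100 → 1  (bit 4 = 1)
position 2: 011 → 0  (bit 3 = 0)
position 6: 010 → 0  (bit 2 = 0)
position 1: 001 → 0  (bit 1 = 0)
position 11: 000 → 0  (bit 0 = 0)
bits b7..b0 = 01110000 = 112

112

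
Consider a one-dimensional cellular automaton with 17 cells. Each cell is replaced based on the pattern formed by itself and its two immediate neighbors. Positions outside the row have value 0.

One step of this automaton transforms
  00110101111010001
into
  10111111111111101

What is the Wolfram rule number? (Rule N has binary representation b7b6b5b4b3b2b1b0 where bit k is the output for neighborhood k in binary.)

position 8: 111 → 1  (bit 7 = 1)
position 3: 110 → 1  (bit 6 = 1)
position 4: 101 → 1  (bit 5 = 1)
position 13: 100 → 1  (bit 4 = 1)
position 2: 011 → 1  (bit 3 = 1)
position 5: 010 → 1  (bit 2 = 1)
position 1: 001 → 0  (bit 1 = 0)
position 0: 000 → 1  (bit 0 = 1)
bits b7..b0 = 11111101 = 253

253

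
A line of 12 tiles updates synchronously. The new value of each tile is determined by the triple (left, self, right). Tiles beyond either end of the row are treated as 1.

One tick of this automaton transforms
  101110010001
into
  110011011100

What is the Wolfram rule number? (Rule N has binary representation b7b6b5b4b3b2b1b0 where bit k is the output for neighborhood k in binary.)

117

position 3: 111 → 0  (bit 7 = 0)
position 0: 110 → 1  (bit 6 = 1)
position 1: 101 → 1  (bit 5 = 1)
position 5: 100 → 1  (bit 4 = 1)
position 2: 011 → 0  (bit 3 = 0)
position 7: 010 → 1  (bit 2 = 1)
position 6: 001 → 0  (bit 1 = 0)
position 9: 000 → 1  (bit 0 = 1)
bits b7..b0 = 01110101 = 117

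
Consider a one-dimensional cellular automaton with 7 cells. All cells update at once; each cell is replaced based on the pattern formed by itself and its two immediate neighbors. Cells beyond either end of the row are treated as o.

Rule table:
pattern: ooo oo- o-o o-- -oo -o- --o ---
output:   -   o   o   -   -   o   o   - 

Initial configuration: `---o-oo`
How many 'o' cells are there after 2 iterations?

3

--ooo--
-o--o-o
count of o: 3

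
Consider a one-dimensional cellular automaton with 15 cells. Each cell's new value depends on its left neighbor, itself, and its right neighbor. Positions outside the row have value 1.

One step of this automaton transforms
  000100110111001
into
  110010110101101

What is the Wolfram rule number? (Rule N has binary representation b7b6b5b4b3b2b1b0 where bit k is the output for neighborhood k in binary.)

position 10: 111 → 0  (bit 7 = 0)
position 7: 110 → 1  (bit 6 = 1)
position 8: 101 → 0  (bit 5 = 0)
position 0: 100 → 1  (bit 4 = 1)
position 6: 011 → 1  (bit 3 = 1)
position 3: 010 → 0  (bit 2 = 0)
position 2: 001 → 0  (bit 1 = 0)
position 1: 000 → 1  (bit 0 = 1)
bits b7..b0 = 01011001 = 89

89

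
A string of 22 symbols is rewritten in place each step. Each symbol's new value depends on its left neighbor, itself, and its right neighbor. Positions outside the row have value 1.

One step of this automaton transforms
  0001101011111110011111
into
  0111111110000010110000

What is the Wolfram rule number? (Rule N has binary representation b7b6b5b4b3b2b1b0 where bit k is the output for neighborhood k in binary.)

position 9: 111 → 0  (bit 7 = 0)
position 4: 110 → 1  (bit 6 = 1)
position 5: 101 → 1  (bit 5 = 1)
position 0: 100 → 0  (bit 4 = 0)
position 3: 011 → 1  (bit 3 = 1)
position 6: 010 → 1  (bit 2 = 1)
position 2: 001 → 1  (bit 1 = 1)
position 1: 000 → 1  (bit 0 = 1)
bits b7..b0 = 01101111 = 111

111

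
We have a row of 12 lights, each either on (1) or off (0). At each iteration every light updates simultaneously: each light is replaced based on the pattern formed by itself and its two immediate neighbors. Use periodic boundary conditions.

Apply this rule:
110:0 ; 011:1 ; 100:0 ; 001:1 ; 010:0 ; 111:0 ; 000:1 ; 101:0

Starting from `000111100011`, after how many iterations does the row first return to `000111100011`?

12

011100001110
110001111000
100111000011
001100011110
111001110000
100011000111
001110011100
111000110001
000011100111
011110001100
110000111001
000111100011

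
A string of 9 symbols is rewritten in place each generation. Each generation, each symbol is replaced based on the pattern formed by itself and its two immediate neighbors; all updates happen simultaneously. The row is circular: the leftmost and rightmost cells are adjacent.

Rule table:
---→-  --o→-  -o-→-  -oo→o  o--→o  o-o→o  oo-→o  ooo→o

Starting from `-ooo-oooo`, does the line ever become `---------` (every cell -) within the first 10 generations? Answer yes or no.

no

generation 1: ooooooooo
generation 2: ooooooooo  (fixed point — unchanged through generation 10)
generation 10 is ooooooooo, still not uniform -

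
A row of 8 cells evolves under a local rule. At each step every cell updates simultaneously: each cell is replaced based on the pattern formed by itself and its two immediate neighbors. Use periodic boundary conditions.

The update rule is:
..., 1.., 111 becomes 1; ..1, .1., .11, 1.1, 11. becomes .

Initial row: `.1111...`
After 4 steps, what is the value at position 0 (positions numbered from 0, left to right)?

step 1: ..11.111
step 2: 1.....1.
step 3: .1111...  (repeats step 0; period 3)
step 4: ..11.111
position 0 holds .

.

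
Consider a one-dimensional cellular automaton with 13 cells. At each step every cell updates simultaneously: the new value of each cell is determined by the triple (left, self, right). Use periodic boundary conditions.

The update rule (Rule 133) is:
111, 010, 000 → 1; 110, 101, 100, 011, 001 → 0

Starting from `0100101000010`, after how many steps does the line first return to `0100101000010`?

0100101011010
0100101000010

2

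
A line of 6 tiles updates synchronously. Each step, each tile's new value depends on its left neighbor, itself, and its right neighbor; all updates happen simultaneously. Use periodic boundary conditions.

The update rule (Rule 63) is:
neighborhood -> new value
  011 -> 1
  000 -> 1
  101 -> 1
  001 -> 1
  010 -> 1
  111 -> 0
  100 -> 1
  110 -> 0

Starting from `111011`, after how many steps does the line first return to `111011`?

12

000110
111101
000011
111110
100001
011111
110000
101111
011000
110111
001100
111011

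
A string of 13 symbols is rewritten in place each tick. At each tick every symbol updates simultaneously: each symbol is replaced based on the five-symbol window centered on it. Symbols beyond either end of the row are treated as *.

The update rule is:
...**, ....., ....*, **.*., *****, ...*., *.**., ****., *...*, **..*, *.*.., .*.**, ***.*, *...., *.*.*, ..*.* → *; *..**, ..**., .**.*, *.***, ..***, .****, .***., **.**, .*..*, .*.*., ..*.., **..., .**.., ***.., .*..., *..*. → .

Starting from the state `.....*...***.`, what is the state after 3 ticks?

.***.*.****..

.****..**..*.
...*.*...*.**
.***.*.****..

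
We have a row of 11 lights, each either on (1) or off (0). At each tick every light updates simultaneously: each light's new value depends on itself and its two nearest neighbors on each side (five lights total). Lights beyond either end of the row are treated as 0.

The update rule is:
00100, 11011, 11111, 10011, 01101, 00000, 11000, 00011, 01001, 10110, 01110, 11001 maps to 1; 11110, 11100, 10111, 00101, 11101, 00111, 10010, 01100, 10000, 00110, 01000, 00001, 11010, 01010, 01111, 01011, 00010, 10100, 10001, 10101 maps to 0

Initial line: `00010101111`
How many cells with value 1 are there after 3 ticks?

7

10000000000
10011111111
11100111100
count of 1: 7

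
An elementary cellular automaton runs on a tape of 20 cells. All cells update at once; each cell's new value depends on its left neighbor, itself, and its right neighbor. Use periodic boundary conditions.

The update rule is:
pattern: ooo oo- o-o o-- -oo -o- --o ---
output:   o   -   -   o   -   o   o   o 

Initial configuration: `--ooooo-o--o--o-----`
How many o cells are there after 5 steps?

oo-ooo--oooooooooooo
o---o-oo-ooooooooooo
-oooo-----oooooooooo
--oo-ooooo-oooooooo-
oo----ooo---oooooo-o
count of o: 12

12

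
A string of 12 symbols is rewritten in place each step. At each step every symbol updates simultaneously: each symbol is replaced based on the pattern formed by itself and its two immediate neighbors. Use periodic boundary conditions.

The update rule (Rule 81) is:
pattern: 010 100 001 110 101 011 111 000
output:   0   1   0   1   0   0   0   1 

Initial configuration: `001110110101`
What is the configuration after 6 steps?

011001100110

step 1: 100010010000
step 2: 011001001110
step 3: 001100100011
step 4: 100110011001
step 5: 110011001100
step 6: 011001100110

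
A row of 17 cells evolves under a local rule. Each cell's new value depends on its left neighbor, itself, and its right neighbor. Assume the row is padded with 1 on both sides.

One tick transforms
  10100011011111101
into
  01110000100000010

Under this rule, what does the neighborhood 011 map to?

At position 6 the neighborhood is 011; the next row has 0 there.

0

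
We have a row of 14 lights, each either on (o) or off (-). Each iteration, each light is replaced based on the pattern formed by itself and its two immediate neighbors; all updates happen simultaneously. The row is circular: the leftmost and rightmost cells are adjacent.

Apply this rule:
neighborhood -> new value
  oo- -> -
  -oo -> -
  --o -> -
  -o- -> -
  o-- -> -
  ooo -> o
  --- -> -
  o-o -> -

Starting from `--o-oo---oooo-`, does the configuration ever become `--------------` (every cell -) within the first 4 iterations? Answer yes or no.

----------oo--
--------------
all cells are - at iteration 2

yes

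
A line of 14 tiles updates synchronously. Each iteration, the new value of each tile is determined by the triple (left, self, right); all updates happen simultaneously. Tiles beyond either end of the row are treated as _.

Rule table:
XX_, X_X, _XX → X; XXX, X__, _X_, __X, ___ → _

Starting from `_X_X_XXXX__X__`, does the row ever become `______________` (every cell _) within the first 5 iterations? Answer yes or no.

__X_XX__X_____
___XXX________
___X_X________
____X_________
______________
all cells are _ at iteration 5

yes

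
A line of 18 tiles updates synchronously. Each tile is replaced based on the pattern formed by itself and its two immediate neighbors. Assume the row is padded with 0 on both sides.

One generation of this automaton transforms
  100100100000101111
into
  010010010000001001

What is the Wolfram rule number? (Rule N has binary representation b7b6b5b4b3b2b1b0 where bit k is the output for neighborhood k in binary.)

88

position 15: 111 → 0  (bit 7 = 0)
position 17: 110 → 1  (bit 6 = 1)
position 13: 101 → 0  (bit 5 = 0)
position 1: 100 → 1  (bit 4 = 1)
position 14: 011 → 1  (bit 3 = 1)
position 0: 010 → 0  (bit 2 = 0)
position 2: 001 → 0  (bit 1 = 0)
position 8: 000 → 0  (bit 0 = 0)
bits b7..b0 = 01011000 = 88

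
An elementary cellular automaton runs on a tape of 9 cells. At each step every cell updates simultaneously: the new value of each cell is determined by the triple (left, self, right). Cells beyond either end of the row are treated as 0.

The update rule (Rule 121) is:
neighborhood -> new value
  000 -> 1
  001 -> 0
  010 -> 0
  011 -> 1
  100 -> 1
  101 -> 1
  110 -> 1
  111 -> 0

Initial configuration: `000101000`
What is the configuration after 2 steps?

111001101

110010111
111001101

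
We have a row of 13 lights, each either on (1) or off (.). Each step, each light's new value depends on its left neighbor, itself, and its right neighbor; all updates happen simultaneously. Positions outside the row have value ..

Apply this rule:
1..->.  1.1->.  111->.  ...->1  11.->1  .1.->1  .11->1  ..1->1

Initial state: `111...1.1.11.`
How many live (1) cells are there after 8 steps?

7

step 1: 1.1.111.1.11.
step 2: 1.1.1.1.1.11.
step 3: 1.1.1.1.1.11.  (fixed point — unchanged through step 8)
count of 1: 7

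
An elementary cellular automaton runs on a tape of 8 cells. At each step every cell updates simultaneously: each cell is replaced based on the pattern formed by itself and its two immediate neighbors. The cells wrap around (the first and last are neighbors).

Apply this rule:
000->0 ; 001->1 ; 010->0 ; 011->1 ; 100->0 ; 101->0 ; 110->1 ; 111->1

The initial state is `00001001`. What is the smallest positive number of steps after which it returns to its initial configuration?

8

00010010
00100100
01001000
10010000
00100001
01000010
10000100
00001001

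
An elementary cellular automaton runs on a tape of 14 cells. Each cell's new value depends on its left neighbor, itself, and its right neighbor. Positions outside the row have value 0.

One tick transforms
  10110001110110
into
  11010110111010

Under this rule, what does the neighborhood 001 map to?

1

At position 6 the neighborhood is 001; the next row has 1 there.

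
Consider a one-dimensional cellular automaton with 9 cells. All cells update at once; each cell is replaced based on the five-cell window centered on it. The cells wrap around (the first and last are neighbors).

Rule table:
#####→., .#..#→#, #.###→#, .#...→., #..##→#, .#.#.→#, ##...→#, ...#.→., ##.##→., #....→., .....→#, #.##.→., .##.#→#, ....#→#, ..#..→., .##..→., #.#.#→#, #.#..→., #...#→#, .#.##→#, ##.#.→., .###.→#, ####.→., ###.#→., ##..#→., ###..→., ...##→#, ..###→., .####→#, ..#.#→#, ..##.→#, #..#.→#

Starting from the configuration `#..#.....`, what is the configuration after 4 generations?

#....###.

generation 1: .##...##.
generation 2: ##.####..
generation 3: ##.##...#
generation 4: #....###.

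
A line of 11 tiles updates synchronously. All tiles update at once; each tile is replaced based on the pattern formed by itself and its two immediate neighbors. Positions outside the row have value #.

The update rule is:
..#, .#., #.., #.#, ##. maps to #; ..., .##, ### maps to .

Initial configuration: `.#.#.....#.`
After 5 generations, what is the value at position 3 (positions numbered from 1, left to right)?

#####...###
....##.#...
#..#.####.#
#####...##.
....##.#.##
position 3 holds .

.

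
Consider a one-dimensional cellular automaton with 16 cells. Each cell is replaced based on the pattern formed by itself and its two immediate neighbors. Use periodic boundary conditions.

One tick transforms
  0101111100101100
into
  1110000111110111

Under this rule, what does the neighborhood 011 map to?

At position 3 the neighborhood is 011; the next row has 0 there.

0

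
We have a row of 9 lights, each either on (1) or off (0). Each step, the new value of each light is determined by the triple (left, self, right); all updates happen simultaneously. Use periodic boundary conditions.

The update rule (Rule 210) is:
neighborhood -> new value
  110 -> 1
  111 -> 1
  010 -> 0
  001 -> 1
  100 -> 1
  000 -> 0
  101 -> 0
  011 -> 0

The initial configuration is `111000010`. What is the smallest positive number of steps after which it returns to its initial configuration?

36

011100100
101111010
000111000
001011100
010001110
101010111
100000011
110000101
111001000
011110101
001110000
010111000
100011100
010101111
000000111
100001011
110010001
111101010
011100000
101110000
000111001
101011110
000001110
000010111
100100011
111010101
111000000
011100001
001110010
010111101
000011100
000101110
001000111
110101011
110000001
111000010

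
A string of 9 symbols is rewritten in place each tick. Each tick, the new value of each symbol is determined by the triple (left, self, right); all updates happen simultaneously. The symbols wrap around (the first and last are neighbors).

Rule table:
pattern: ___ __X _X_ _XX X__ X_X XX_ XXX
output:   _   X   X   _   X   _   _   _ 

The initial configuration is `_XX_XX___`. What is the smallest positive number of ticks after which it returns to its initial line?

X_____X__
XX___XXXX
__X_X____
_XX_XX___

4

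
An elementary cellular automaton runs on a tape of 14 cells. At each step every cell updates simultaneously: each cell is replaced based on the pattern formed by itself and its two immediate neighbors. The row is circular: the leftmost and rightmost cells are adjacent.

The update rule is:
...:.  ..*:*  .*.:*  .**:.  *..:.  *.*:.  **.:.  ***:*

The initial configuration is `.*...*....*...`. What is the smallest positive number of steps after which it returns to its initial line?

14

**..**...**...
...*....*....*
..**...**...**
.*....*....*..
**...**...**..
....*....*...*
...**...**..**
..*....*...*..
.**...**..**..
*....*...*....
*...**..**...*
...*...*....*.
..**..**...**.
.*...*....*...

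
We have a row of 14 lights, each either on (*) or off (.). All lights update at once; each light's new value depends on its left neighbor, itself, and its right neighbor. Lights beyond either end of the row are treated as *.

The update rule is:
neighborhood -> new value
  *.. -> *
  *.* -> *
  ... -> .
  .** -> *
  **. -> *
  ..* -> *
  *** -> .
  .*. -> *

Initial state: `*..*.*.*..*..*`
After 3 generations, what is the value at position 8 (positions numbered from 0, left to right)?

generation 1: **************
generation 2: ..............
generation 3: *............*
position 8 holds .

.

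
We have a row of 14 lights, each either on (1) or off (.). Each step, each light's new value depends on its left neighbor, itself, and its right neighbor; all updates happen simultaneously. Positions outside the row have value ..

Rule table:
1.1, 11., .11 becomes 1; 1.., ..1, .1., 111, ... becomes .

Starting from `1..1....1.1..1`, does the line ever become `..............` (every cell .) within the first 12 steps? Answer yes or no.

yes

.........1....
..............
all cells are . at step 2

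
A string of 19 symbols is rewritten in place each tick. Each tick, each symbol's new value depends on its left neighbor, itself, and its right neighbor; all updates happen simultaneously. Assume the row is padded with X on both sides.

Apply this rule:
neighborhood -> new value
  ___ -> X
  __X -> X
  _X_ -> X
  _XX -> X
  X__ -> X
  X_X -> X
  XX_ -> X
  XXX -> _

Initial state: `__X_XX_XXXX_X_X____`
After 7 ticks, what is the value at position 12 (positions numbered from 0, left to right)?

X

XXXXXXXX__XXXXXXXXX
_______XXXX________
XXXXXXXX__XXXXXXXXX  (repeats tick 1; period 2)
tick 7: XXXXXXXX__XXXXXXXXX
position 12 holds X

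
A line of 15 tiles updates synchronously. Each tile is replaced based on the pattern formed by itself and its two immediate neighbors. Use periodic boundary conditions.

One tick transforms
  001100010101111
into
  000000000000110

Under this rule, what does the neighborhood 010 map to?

At position 7 the neighborhood is 010; the next row has 0 there.

0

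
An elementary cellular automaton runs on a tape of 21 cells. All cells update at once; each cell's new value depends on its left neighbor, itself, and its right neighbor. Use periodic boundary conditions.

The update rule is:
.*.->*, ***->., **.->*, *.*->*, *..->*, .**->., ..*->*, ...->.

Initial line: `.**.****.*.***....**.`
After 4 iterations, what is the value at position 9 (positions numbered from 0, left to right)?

*.**...****..**..*.**
**.**.*...***.*****..
.**.****.*..**....***
*.**...*****.**..*..*
position 9 holds *

*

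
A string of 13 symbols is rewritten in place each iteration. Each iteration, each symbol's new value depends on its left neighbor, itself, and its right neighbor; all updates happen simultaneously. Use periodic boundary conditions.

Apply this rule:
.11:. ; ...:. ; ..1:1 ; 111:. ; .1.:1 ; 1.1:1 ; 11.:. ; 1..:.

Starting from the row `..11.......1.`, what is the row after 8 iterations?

...1...11....

.1........11.
11.......1...
........11..1
.......1...11
......11..1..
.....1...11..
....11..1....
...1...11....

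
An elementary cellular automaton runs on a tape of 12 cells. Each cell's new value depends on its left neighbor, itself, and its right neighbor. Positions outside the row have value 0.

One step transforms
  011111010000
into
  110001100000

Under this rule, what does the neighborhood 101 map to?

At position 6 the neighborhood is 101; the next row has 1 there.

1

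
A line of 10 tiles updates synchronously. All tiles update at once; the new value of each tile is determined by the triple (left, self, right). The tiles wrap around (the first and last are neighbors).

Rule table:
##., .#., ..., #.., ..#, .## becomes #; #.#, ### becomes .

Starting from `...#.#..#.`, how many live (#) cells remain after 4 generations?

####.#####
...#.#....
####.#####  (repeats generation 1; period 2)
generation 4: ...#.#....
count of #: 2

2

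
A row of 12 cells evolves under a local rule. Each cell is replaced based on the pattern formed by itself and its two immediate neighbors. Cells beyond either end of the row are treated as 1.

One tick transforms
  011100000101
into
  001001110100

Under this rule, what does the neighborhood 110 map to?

At position 3 the neighborhood is 110; the next row has 0 there.

0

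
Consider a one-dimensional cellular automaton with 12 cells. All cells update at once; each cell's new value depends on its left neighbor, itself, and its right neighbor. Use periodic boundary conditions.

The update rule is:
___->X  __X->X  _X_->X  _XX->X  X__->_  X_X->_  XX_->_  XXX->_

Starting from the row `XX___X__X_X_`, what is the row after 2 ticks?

X_XX___X__X_

X__XXX_XX_X_
X_XX___X__X_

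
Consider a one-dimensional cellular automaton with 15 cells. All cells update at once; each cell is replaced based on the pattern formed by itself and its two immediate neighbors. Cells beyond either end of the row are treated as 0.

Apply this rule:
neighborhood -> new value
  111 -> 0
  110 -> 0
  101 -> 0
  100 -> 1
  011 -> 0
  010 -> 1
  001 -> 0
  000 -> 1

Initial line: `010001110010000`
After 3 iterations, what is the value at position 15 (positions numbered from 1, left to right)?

011100001011111
000011101000000
111000001111111
position 15 holds 1

1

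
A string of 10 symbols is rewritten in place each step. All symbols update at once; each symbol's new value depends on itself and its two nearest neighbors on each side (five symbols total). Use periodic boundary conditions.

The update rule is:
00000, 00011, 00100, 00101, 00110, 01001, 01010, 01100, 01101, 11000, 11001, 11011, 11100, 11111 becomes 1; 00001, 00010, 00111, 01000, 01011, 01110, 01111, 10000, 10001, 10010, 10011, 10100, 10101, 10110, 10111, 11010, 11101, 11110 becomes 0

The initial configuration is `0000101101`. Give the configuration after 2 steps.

1100110100

step 1: 0000100100
step 2: 1100110100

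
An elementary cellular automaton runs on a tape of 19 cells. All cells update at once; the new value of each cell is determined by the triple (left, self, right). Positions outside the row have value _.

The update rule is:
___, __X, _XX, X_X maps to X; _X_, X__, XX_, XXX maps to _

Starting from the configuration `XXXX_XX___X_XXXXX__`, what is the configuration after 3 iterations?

iteration 1: X___XX__XX_XX_____X
iteration 2: __XXX__XX_XX__XXXX_
iteration 3: XXX___XX_XX__XX____

XXX___XX_XX__XX____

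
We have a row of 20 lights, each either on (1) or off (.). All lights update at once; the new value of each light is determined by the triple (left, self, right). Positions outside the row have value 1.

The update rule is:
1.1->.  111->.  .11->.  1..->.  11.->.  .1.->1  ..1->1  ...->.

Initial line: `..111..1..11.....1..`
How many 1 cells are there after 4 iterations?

.1....11.1......11.1
.1...1...1.....1....
.1..11..11....11...1
.1.1...1.....1....1.
count of 1: 5

5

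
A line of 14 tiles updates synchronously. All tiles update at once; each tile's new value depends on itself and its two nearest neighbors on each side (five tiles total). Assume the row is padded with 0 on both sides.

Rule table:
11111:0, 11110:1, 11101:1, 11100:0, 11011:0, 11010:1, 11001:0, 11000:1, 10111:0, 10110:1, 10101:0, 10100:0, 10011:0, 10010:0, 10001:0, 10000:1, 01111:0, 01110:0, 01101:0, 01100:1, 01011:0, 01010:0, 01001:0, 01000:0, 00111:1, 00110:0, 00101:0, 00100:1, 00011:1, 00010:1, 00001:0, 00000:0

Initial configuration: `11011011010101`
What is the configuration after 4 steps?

00010010100000
00110000001000
01011100011010
10000010100100

10000010100100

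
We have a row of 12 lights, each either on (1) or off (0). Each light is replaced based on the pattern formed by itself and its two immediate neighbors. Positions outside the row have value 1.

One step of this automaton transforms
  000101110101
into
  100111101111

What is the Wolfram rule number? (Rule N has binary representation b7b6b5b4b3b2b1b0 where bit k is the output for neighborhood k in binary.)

188

position 6: 111 → 1  (bit 7 = 1)
position 7: 110 → 0  (bit 6 = 0)
position 4: 101 → 1  (bit 5 = 1)
position 0: 100 → 1  (bit 4 = 1)
position 5: 011 → 1  (bit 3 = 1)
position 3: 010 → 1  (bit 2 = 1)
position 2: 001 → 0  (bit 1 = 0)
position 1: 000 → 0  (bit 0 = 0)
bits b7..b0 = 10111100 = 188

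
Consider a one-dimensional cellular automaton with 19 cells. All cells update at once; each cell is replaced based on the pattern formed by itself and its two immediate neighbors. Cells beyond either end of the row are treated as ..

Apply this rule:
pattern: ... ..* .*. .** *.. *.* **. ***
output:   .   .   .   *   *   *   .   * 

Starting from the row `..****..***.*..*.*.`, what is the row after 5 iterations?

....**.*.*.*.*.*.*.

iteration 1: ..***.*.**.*.*..*.*
iteration 2: ..**.*.**.*.*.*..*.
iteration 3: ..*.*.**.*.*.*.*..*
iteration 4: ...*.**.*.*.*.*.*..
iteration 5: ....**.*.*.*.*.*.*.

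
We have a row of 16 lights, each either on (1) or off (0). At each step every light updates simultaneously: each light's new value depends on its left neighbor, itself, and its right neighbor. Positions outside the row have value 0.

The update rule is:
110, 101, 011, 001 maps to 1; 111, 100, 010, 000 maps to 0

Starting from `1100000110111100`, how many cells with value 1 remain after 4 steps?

step 1: 1100001111100100
step 2: 1100011000101000
step 3: 1100111001010000
step 4: 1101101010100000
count of 1: 7

7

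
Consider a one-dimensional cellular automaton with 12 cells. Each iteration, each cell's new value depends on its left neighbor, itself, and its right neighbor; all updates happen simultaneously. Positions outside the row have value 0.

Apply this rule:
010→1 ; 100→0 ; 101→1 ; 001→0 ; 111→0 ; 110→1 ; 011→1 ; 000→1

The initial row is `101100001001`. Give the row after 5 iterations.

111101101001
100111111001
100100001001
100101101001
100111111001

100111111001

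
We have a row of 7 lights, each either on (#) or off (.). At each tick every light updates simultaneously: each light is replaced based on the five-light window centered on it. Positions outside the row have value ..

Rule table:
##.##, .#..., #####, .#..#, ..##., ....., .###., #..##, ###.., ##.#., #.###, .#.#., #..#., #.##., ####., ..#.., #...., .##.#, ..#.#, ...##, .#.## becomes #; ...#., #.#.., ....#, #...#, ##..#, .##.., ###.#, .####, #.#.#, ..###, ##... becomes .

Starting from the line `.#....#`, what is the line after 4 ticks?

tick 1: .###..#
tick 2: #.##.##
tick 3: ######.
tick 4: ..####.

..####.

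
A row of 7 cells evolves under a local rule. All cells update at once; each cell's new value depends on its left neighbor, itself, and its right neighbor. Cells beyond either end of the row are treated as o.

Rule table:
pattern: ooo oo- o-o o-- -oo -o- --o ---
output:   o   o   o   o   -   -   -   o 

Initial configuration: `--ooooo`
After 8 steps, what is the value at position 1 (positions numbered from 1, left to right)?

o--oooo
oo--ooo
ooo--oo
oooo--o
ooooo--
oooooo-
ooooooo
ooooooo
position 1 holds o

o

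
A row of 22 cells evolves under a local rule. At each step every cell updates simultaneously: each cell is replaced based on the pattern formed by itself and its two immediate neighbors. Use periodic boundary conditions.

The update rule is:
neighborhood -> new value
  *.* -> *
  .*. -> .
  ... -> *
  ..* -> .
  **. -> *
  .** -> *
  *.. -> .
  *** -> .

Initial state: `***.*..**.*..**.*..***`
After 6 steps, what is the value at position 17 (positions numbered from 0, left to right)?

..**...***...***...*..
*.**.*.*.*.*.*.*.*...*
*****.*.*.*.*.*.*..*.*
....**.*.*.*.*.*....**
.**.***.*.*.*.*..**.**
*****.**.*.*.*...*****
position 17 holds *

*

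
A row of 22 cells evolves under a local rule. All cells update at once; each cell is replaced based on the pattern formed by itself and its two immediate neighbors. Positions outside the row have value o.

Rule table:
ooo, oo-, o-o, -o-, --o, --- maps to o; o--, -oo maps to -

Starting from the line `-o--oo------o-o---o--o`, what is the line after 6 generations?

ooooooooooo-oooooooo-o

oo-o-o-oooooooo-ooo-o-
ooooooo-oooooooo-ooooo
oooooooo-oooooooo-oooo
ooooooooo-oooooooo-ooo
oooooooooo-oooooooo-oo
ooooooooooo-oooooooo-o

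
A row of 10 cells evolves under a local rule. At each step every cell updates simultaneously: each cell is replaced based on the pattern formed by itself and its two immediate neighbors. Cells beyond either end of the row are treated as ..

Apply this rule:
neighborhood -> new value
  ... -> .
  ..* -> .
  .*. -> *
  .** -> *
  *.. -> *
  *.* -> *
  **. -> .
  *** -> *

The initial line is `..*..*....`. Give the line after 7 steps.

..***.**.*

step 1: ..**.**...
step 2: ..*.**.*..
step 3: ..***.***.
step 4: ..**.***.*
step 5: ..*.***.**
step 6: ..****.**.
step 7: ..***.**.*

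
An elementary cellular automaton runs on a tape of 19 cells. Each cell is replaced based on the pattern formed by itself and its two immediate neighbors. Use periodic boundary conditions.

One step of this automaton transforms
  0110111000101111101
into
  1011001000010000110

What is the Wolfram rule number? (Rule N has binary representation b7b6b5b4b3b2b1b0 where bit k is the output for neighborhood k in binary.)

position 5: 111 → 0  (bit 7 = 0)
position 2: 110 → 1  (bit 6 = 1)
position 0: 101 → 1  (bit 5 = 1)
position 7: 100 → 0  (bit 4 = 0)
position 1: 011 → 0  (bit 3 = 0)
position 10: 010 → 0  (bit 2 = 0)
position 9: 001 → 0  (bit 1 = 0)
position 8: 000 → 0  (bit 0 = 0)
bits b7..b0 = 01100000 = 96

96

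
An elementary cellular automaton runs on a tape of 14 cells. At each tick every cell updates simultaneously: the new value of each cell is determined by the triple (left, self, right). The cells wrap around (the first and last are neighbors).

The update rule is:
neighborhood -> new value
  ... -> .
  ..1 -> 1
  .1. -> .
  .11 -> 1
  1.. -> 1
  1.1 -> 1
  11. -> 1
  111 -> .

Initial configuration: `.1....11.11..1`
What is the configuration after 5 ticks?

1......1111111

tick 1: 1.1..11111111.
tick 2: .1.111......11
tick 3: 1.11.11....111
tick 4: 11111111..11..
tick 5: 1......1111111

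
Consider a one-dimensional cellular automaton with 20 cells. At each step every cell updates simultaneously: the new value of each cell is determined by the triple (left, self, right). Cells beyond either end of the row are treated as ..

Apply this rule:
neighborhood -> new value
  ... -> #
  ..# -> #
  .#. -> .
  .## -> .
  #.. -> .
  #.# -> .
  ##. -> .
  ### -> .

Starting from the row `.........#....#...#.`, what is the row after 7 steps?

############..###..#

#########..###..##..
..........#....#...#
##########..###..##.
...........#....#...
###########..###..##
............#....#..
############..###..#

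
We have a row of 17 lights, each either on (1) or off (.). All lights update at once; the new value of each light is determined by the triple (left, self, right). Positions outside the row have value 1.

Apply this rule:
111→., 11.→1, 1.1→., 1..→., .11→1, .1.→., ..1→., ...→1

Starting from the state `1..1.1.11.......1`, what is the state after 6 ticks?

1......11.11111.1
1.1111.11.1...1.1
1.1..1.11...1...1
1......11.1...1.1
1.1111.11...1...1
1.1..1.11.1...1.1

1.1..1.11.1...1.1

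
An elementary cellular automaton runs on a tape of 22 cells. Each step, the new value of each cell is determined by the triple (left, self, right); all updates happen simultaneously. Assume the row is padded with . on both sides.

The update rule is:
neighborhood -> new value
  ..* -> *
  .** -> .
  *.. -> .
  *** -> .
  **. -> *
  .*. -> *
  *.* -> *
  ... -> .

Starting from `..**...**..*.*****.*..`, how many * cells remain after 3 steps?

9

.*.*..*.*.***....***..
****.*****..*...*..*..
...**....*.**..**.**..
count of *: 9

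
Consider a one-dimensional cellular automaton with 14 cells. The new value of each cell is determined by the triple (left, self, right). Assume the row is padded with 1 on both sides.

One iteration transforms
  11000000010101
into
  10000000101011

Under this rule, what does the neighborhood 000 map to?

At position 3 the neighborhood is 000; the next row has 0 there.

0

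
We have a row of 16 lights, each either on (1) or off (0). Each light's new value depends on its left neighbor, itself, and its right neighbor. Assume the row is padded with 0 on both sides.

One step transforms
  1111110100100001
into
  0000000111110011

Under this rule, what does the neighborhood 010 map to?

1

At position 7 the neighborhood is 010; the next row has 1 there.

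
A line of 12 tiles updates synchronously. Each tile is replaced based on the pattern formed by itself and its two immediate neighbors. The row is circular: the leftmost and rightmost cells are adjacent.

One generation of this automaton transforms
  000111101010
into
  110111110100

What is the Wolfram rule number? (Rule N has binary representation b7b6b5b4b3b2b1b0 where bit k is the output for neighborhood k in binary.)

position 4: 111 → 1  (bit 7 = 1)
position 6: 110 → 1  (bit 6 = 1)
position 7: 101 → 1  (bit 5 = 1)
position 11: 100 → 0  (bit 4 = 0)
position 3: 011 → 1  (bit 3 = 1)
position 8: 010 → 0  (bit 2 = 0)
position 2: 001 → 0  (bit 1 = 0)
position 0: 000 → 1  (bit 0 = 1)
bits b7..b0 = 11101001 = 233

233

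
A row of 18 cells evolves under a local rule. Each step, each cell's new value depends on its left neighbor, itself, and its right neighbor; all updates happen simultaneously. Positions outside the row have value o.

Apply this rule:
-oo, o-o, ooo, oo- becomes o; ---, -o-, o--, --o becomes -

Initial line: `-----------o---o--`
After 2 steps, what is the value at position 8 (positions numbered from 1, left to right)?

step 1: ------------------
step 2: ------------------
position 8 holds -

-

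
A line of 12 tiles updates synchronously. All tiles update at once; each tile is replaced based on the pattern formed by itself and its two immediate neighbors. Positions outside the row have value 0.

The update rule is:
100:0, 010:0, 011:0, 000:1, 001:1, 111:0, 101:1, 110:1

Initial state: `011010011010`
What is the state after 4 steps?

010101010100

101100101100
010101010101
101010101010
010101010100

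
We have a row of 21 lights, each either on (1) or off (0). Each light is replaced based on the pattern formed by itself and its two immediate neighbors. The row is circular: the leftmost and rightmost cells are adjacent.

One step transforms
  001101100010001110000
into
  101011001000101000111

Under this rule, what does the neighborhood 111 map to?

0

At position 15 the neighborhood is 111; the next row has 0 there.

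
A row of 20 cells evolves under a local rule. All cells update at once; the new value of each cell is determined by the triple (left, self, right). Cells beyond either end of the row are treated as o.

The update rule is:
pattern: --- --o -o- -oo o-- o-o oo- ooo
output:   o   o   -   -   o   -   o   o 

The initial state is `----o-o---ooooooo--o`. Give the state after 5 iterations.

oooo---ooo-oooooooo-
ooooooo-oo--ooooooo-
ooooooo--ooo-oooooo-
ooooooooo-oo--ooooo-
ooooooooo--ooo-oooo-

ooooooooo--ooo-oooo-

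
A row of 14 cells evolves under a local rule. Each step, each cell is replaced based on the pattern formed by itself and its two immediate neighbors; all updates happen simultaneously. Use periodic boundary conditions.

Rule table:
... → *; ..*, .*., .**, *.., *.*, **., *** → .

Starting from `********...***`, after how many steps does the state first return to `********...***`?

step 1: .........*....
step 2: ********...***

2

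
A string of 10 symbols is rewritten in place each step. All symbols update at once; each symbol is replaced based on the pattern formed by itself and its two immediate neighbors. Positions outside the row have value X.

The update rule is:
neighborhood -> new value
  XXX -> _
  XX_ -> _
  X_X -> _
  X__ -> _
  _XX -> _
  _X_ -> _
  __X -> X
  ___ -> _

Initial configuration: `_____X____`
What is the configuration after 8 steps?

____X____X
___X____X_
__X____X__
_X____X__X
_____X__X_
____X__X__
___X__X__X
__X__X__X_

__X__X__X_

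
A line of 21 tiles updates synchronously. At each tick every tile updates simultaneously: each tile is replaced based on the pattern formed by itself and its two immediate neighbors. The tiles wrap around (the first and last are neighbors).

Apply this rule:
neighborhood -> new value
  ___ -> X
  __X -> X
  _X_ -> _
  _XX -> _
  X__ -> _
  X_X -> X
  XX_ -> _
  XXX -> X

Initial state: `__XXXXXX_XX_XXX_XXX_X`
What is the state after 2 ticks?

X_X_XX_X__X_X_X_X_X__

_X_XXXX_X__X_X_X_X_X_
X_X_XX_X__X_X_X_X_X__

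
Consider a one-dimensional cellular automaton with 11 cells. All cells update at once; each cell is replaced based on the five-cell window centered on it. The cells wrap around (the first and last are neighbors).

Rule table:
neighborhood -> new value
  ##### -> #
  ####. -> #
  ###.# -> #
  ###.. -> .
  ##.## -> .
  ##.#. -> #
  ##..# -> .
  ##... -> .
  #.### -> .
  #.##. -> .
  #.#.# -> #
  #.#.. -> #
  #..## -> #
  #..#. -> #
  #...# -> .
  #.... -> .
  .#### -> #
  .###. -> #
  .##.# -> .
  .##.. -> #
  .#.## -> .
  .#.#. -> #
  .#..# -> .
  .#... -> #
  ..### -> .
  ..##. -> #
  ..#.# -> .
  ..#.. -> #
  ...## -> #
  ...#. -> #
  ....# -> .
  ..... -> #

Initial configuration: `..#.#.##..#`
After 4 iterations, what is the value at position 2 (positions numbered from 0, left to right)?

.#.##..#.##
##..#.#....
##.#.###..#
####..#..#.
position 2 holds #

#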